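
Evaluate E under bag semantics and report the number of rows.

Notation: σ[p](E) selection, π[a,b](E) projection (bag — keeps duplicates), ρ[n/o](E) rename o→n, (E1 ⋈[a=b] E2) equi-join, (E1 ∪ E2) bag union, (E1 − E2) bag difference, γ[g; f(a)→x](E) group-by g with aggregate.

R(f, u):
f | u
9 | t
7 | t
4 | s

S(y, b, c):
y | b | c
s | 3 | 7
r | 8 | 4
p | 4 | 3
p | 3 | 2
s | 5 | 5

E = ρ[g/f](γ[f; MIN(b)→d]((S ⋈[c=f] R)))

Subexpression sizes:
  S → 5
  R → 3
  (S ⋈[c=f] R) → 2
  γ[f; MIN(b)→d]((S ⋈[c=f] R)) → 2
  ρ[g/f](γ[f; MIN(b)→d]((S ⋈[c=f] R))) → 2

|E| = 2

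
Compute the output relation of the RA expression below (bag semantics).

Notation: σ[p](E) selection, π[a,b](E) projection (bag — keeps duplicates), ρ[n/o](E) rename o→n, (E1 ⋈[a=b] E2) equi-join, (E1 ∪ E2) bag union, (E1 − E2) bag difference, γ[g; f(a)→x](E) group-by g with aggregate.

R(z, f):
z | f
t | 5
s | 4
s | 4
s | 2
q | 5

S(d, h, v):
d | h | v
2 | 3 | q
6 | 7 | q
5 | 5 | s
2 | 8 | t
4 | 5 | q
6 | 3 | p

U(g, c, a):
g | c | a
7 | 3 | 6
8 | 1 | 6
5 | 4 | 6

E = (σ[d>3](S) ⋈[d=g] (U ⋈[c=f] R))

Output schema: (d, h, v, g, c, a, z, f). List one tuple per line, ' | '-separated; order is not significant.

Row counts bottom-up:
  S → 6
  σ[d>3](S) → 4
  U → 3
  R → 5
  (U ⋈[c=f] R) → 2
  (σ[d>3](S) ⋈[d=g] (U ⋈[c=f] R)) → 2

== RESULT ==
d | h | v | g | c | a | z | f
5 | 5 | s | 5 | 4 | 6 | s | 4
5 | 5 | s | 5 | 4 | 6 | s | 4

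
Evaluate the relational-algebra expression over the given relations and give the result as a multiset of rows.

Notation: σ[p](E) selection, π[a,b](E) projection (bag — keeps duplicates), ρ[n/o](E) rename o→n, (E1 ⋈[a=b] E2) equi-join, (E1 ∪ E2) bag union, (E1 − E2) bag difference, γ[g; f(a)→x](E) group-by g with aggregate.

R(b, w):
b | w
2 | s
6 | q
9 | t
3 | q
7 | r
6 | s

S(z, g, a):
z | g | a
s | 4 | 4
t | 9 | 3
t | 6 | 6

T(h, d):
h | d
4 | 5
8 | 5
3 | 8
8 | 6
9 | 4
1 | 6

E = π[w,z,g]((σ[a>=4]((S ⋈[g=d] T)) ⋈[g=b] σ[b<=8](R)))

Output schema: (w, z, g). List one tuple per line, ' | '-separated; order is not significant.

Subexpression sizes:
  S → 3
  T → 6
  (S ⋈[g=d] T) → 3
  σ[a>=4]((S ⋈[g=d] T)) → 3
  R → 6
  σ[b<=8](R) → 5
  (σ[a>=4]((S ⋈[g=d] T)) ⋈[g=b] σ[b<=8](R)) → 4
  π[w,z,g]((σ[a>=4]((S ⋈[g=d] T)) ⋈[g=b] σ[b<=8](R))) → 4

== RESULT ==
w | z | g
q | t | 6
q | t | 6
s | t | 6
s | t | 6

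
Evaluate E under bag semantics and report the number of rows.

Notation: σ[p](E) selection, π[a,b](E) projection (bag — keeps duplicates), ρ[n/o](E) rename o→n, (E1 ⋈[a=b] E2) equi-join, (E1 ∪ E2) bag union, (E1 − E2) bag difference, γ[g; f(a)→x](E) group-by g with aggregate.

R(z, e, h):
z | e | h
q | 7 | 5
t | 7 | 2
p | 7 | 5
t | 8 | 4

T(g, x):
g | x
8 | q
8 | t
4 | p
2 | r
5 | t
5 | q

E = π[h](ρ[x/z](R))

Row counts bottom-up:
  R → 4
  ρ[x/z](R) → 4
  π[h](ρ[x/z](R)) → 4

|E| = 4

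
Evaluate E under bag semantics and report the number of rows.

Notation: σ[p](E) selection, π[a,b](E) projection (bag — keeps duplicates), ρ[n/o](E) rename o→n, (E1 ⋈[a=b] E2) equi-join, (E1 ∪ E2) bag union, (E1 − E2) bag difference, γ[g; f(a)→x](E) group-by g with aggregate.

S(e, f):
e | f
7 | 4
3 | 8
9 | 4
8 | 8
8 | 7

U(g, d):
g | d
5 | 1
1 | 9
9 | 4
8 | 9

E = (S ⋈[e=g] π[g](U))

Subexpression sizes:
  S → 5
  U → 4
  π[g](U) → 4
  (S ⋈[e=g] π[g](U)) → 3

|E| = 3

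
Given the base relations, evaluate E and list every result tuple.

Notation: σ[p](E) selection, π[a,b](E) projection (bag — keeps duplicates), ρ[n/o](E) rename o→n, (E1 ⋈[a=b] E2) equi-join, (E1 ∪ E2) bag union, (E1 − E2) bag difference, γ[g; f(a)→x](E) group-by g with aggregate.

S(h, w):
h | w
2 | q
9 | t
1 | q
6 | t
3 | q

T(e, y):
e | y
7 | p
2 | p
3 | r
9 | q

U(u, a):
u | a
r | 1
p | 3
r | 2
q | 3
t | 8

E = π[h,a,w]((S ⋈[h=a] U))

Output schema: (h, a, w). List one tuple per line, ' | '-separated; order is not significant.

Row counts bottom-up:
  S → 5
  U → 5
  (S ⋈[h=a] U) → 4
  π[h,a,w]((S ⋈[h=a] U)) → 4

== RESULT ==
h | a | w
1 | 1 | q
2 | 2 | q
3 | 3 | q
3 | 3 | q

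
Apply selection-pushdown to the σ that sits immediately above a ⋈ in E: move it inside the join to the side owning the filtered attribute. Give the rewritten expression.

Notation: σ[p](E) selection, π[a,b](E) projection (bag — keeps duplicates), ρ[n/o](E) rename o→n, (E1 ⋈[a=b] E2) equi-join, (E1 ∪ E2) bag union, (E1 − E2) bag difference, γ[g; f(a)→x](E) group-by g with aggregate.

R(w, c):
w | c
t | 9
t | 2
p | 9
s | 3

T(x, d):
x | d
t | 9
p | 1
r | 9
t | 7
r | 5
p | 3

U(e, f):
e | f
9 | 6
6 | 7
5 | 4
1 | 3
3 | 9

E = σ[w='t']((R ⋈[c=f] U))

σ filters on w, owned by the left side.
E' = (σ[w='t'](R) ⋈[c=f] U)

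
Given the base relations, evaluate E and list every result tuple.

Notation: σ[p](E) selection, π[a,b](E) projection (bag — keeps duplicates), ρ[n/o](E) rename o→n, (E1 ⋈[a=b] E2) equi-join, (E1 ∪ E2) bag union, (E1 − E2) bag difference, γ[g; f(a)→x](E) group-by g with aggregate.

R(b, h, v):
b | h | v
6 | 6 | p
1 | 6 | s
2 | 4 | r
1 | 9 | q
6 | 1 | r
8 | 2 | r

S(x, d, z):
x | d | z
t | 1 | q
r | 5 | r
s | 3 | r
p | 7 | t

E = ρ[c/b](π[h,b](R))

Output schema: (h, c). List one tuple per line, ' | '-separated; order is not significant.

Row counts bottom-up:
  R → 6
  π[h,b](R) → 6
  ρ[c/b](π[h,b](R)) → 6

== RESULT ==
h | c
1 | 6
2 | 8
4 | 2
6 | 1
6 | 6
9 | 1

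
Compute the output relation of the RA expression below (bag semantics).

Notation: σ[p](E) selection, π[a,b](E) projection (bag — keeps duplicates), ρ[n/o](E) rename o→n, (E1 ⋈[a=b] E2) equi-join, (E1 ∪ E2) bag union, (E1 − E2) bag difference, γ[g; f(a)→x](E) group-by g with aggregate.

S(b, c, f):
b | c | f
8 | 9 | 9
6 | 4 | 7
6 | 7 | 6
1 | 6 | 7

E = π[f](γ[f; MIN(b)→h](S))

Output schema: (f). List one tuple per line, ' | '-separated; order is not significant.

Stepwise |·|:
  S → 4
  γ[f; MIN(b)→h](S) → 3
  π[f](γ[f; MIN(b)→h](S)) → 3

== RESULT ==
f
6
7
9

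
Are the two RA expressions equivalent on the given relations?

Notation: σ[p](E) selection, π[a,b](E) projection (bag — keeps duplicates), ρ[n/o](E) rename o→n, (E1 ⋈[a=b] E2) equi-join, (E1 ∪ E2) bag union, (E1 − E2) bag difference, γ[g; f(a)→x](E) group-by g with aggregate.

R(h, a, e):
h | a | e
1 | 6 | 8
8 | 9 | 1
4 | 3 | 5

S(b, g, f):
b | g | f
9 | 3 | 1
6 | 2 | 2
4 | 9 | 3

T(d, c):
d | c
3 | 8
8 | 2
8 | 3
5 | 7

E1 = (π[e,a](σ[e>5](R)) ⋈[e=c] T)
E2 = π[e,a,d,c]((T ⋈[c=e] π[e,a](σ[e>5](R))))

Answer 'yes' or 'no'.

E1 per-node cardinality:
  R → 3
  σ[e>5](R) → 1
  π[e,a](σ[e>5](R)) → 1
  T → 4
  (π[e,a](σ[e>5](R)) ⋈[e=c] T) → 1
E2 per-node cardinality:
  T → 4
  R → 3
  σ[e>5](R) → 1
  π[e,a](σ[e>5](R)) → 1
  (T ⋈[c=e] π[e,a](σ[e>5](R))) → 1
  π[e,a,d,c]((T ⋈[c=e] π[e,a](σ[e>5](R)))) → 1

E1 and E2 produce the same multiset:
e | a | d | c
8 | 6 | 3 | 8

yes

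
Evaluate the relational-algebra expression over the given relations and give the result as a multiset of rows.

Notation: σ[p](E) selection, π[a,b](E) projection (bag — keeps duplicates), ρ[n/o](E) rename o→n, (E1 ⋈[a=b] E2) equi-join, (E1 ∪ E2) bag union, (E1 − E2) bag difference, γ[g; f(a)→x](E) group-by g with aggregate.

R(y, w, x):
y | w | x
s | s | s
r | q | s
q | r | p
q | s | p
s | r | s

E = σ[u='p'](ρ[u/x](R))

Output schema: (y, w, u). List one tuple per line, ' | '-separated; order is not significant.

Per-node cardinality:
  R → 5
  ρ[u/x](R) → 5
  σ[u='p'](ρ[u/x](R)) → 2

== RESULT ==
y | w | u
q | r | p
q | s | p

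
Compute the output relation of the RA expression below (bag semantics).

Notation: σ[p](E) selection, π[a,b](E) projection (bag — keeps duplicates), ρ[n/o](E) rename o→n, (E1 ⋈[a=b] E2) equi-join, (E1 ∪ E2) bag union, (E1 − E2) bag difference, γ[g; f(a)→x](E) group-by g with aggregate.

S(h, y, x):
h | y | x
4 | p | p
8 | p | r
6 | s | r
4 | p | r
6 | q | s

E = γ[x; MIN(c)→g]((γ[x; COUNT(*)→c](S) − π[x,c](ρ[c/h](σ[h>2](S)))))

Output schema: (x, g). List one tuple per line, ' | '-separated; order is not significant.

Subexpression sizes:
  S → 5
  γ[x; COUNT(*)→c](S) → 3
  S → 5
  σ[h>2](S) → 5
  ρ[c/h](σ[h>2](S)) → 5
  π[x,c](ρ[c/h](σ[h>2](S))) → 5
  (γ[x; COUNT(*)→c](S) − π[x,c](ρ[c/h](σ[h>2](S)))) → 3
  γ[x; MIN(c)→g]((γ[x; COUNT(*)→c](S) − π[x,c](ρ[c/h](σ[h>2](S))))) → 3

== RESULT ==
x | g
p | 1
r | 3
s | 1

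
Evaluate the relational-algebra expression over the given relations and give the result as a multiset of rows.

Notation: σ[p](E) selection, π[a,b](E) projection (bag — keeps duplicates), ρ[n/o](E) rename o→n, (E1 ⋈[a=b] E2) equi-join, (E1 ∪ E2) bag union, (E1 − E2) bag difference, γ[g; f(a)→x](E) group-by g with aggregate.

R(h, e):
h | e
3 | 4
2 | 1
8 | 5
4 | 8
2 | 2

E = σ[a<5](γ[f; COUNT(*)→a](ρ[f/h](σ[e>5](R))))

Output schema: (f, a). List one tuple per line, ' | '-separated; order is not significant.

Row counts bottom-up:
  R → 5
  σ[e>5](R) → 1
  ρ[f/h](σ[e>5](R)) → 1
  γ[f; COUNT(*)→a](ρ[f/h](σ[e>5](R))) → 1
  σ[a<5](γ[f; COUNT(*)→a](ρ[f/h](σ[e>5](R)))) → 1

== RESULT ==
f | a
4 | 1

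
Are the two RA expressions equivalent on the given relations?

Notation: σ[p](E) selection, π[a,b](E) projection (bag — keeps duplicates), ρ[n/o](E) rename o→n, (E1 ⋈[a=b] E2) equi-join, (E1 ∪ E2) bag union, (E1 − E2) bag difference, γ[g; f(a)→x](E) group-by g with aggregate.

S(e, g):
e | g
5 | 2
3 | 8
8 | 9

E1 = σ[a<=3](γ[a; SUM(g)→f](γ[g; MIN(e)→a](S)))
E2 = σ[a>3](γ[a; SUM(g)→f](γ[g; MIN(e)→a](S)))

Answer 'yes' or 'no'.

E1 row counts bottom-up:
  S → 3
  γ[g; MIN(e)→a](S) → 3
  γ[a; SUM(g)→f](γ[g; MIN(e)→a](S)) → 3
  σ[a<=3](γ[a; SUM(g)→f](γ[g; MIN(e)→a](S))) → 1
E2 row counts bottom-up:
  S → 3
  γ[g; MIN(e)→a](S) → 3
  γ[a; SUM(g)→f](γ[g; MIN(e)→a](S)) → 3
  σ[a>3](γ[a; SUM(g)→f](γ[g; MIN(e)→a](S))) → 2

E1 result:
a | f
3 | 8
E2 result:
a | f
5 | 2
8 | 9
Witness: (3, 8) appears 1× in E1 but 0× in E2.

no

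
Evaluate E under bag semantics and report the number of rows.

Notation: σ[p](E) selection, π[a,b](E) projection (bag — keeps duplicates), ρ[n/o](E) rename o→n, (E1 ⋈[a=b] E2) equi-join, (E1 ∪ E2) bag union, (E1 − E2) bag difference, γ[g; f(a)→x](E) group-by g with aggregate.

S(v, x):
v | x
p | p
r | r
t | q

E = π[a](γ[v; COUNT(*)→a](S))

Stepwise |·|:
  S → 3
  γ[v; COUNT(*)→a](S) → 3
  π[a](γ[v; COUNT(*)→a](S)) → 3

|E| = 3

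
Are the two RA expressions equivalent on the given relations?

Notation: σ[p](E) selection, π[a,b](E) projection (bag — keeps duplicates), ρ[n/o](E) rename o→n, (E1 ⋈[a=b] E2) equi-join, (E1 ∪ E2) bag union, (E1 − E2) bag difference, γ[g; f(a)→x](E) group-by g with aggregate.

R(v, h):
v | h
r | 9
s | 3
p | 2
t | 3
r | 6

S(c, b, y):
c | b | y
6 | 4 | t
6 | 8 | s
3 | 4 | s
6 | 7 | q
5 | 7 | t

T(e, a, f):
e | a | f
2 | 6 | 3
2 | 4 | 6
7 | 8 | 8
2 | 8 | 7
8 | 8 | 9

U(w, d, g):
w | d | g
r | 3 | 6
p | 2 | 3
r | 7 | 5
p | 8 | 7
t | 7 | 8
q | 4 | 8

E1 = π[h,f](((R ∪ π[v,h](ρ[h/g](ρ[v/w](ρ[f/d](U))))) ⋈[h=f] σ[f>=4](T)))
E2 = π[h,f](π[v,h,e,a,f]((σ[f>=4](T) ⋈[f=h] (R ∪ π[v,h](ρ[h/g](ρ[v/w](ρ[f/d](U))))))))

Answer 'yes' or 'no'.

E1 stepwise |·|:
  R → 5
  U → 6
  ρ[f/d](U) → 6
  ρ[v/w](ρ[f/d](U)) → 6
  ρ[h/g](ρ[v/w](ρ[f/d](U))) → 6
  π[v,h](ρ[h/g](ρ[v/w](ρ[f/d](U)))) → 6
  (R ∪ π[v,h](ρ[h/g](ρ[v/w](ρ[f/d](U))))) → 11
  T → 5
  σ[f>=4](T) → 4
  ((R ∪ π[v,h](ρ[h/g](ρ[v/w](ρ[f/d](U))))) ⋈[h=f] σ[f>=4](T)) → 6
  π[h,f](((R ∪ π[v,h](ρ[h/g](ρ[v/w](ρ[f/d](U))))) ⋈[h=f] σ[f>=4](T))) → 6
E2 stepwise |·|:
  T → 5
  σ[f>=4](T) → 4
  R → 5
  U → 6
  ρ[f/d](U) → 6
  ρ[v/w](ρ[f/d](U)) → 6
  ρ[h/g](ρ[v/w](ρ[f/d](U))) → 6
  π[v,h](ρ[h/g](ρ[v/w](ρ[f/d](U)))) → 6
  (R ∪ π[v,h](ρ[h/g](ρ[v/w](ρ[f/d](U))))) → 11
  (σ[f>=4](T) ⋈[f=h] (R ∪ π[v,h](ρ[h/g](ρ[v/w](ρ[f/d](U)))))) → 6
  π[v,h,e,a,f]((σ[f>=4](T) ⋈[f=h] (R ∪ π[v,h](ρ[h/g](ρ[v/w](ρ[f/d](U))))))) → 6
  π[h,f](π[v,h,e,a,f]((σ[f>=4](T) ⋈[f=h] (R ∪ π[v,h](ρ[h/g](ρ[v/w](ρ[f/d](U)))))))) → 6

E1 and E2 produce the same multiset:
h | f
6 | 6
6 | 6
7 | 7
8 | 8
8 | 8
9 | 9

yes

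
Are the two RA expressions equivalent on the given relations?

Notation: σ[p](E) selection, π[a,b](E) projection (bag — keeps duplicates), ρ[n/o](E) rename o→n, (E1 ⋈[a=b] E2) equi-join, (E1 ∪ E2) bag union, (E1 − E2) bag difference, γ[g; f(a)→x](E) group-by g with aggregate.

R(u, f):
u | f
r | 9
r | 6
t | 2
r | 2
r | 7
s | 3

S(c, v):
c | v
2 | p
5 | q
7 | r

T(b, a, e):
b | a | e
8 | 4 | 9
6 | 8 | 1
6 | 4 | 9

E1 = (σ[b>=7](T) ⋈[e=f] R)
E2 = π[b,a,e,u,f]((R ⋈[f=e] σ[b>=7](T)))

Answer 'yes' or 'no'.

E1 stepwise |·|:
  T → 3
  σ[b>=7](T) → 1
  R → 6
  (σ[b>=7](T) ⋈[e=f] R) → 1
E2 stepwise |·|:
  R → 6
  T → 3
  σ[b>=7](T) → 1
  (R ⋈[f=e] σ[b>=7](T)) → 1
  π[b,a,e,u,f]((R ⋈[f=e] σ[b>=7](T))) → 1

E1 and E2 produce the same multiset:
b | a | e | u | f
8 | 4 | 9 | r | 9

yes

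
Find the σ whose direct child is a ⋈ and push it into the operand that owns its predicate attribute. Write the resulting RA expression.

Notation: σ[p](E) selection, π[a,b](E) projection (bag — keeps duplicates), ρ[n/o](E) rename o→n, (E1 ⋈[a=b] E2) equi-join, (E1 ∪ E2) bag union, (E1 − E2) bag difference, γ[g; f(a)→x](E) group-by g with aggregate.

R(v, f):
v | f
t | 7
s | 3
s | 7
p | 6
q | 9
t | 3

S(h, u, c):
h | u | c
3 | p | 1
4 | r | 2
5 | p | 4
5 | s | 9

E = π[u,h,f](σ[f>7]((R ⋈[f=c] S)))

σ filters on f, owned by the left side.
E' = π[u,h,f]((σ[f>7](R) ⋈[f=c] S))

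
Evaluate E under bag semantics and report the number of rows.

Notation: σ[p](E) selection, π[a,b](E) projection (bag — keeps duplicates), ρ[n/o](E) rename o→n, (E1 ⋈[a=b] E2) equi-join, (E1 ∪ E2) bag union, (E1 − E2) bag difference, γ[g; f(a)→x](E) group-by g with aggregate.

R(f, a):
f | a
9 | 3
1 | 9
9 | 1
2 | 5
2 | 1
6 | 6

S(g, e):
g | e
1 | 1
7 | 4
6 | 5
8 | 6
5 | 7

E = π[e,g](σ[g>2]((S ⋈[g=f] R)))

Stepwise |·|:
  S → 5
  R → 6
  (S ⋈[g=f] R) → 2
  σ[g>2]((S ⋈[g=f] R)) → 1
  π[e,g](σ[g>2]((S ⋈[g=f] R))) → 1

|E| = 1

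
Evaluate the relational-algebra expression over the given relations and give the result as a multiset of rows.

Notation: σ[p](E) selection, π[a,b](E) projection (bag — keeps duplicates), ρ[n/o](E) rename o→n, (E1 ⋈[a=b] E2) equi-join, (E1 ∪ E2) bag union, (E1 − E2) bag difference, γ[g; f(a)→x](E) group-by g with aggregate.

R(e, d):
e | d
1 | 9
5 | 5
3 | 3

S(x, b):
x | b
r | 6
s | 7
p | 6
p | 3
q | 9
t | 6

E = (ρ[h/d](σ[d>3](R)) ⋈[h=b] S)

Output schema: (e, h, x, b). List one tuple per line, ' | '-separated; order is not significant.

Stepwise |·|:
  R → 3
  σ[d>3](R) → 2
  ρ[h/d](σ[d>3](R)) → 2
  S → 6
  (ρ[h/d](σ[d>3](R)) ⋈[h=b] S) → 1

== RESULT ==
e | h | x | b
1 | 9 | q | 9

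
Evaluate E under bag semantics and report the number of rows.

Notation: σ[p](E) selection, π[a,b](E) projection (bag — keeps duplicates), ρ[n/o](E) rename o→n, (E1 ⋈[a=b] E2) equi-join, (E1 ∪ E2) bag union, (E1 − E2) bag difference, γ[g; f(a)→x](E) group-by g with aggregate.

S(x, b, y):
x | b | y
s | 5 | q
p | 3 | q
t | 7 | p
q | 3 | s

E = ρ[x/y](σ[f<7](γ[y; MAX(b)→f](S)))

Subexpression sizes:
  S → 4
  γ[y; MAX(b)→f](S) → 3
  σ[f<7](γ[y; MAX(b)→f](S)) → 2
  ρ[x/y](σ[f<7](γ[y; MAX(b)→f](S))) → 2

|E| = 2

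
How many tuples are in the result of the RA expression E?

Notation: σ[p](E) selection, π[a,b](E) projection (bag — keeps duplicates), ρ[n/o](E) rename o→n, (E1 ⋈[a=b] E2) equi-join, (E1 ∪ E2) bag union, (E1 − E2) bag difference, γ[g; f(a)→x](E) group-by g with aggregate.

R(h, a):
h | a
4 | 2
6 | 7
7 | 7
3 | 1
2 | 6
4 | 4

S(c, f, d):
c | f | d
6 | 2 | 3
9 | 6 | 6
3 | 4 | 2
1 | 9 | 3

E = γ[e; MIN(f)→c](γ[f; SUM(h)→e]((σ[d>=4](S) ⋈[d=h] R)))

Per-node cardinality:
  S → 4
  σ[d>=4](S) → 1
  R → 6
  (σ[d>=4](S) ⋈[d=h] R) → 1
  γ[f; SUM(h)→e]((σ[d>=4](S) ⋈[d=h] R)) → 1
  γ[e; MIN(f)→c](γ[f; SUM(h)→e]((σ[d>=4](S) ⋈[d=h] R))) → 1

|E| = 1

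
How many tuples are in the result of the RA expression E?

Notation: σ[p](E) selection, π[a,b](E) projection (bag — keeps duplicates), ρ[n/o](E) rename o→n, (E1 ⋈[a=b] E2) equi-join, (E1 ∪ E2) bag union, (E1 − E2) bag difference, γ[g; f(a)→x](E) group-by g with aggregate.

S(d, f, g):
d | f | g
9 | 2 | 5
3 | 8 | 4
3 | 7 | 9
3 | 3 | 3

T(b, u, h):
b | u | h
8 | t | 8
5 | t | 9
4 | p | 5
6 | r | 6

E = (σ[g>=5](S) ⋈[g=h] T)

Per-node cardinality:
  S → 4
  σ[g>=5](S) → 2
  T → 4
  (σ[g>=5](S) ⋈[g=h] T) → 2

|E| = 2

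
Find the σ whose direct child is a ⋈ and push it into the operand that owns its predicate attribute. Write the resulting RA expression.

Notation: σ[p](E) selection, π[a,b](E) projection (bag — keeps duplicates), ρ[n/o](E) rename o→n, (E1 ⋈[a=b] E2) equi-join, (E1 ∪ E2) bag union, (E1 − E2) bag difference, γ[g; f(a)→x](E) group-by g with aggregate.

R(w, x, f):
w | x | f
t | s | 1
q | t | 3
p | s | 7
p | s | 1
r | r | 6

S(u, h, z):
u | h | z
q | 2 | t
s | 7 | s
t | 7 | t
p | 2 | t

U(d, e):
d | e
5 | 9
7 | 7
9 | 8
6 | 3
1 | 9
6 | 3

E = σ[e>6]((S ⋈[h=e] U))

σ filters on e, owned by the right side.
E' = (S ⋈[h=e] σ[e>6](U))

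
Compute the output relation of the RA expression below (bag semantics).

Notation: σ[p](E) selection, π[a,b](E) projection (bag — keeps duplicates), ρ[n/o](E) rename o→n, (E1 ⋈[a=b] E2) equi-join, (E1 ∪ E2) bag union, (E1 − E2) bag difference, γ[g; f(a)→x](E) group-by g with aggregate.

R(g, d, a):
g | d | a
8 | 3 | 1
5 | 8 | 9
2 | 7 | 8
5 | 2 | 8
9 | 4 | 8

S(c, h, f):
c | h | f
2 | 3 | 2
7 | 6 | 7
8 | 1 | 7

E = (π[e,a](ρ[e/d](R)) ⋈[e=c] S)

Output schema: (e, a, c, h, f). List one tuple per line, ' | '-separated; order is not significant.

Row counts bottom-up:
  R → 5
  ρ[e/d](R) → 5
  π[e,a](ρ[e/d](R)) → 5
  S → 3
  (π[e,a](ρ[e/d](R)) ⋈[e=c] S) → 3

== RESULT ==
e | a | c | h | f
2 | 8 | 2 | 3 | 2
7 | 8 | 7 | 6 | 7
8 | 9 | 8 | 1 | 7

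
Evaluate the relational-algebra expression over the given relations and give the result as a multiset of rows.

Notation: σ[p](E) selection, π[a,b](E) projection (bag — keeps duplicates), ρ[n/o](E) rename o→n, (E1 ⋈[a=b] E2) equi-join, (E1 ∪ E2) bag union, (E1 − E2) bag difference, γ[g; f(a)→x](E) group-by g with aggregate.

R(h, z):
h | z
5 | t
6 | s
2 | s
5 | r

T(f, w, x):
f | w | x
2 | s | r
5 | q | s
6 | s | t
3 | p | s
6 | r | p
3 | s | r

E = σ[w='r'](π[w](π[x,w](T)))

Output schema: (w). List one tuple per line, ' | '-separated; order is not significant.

Row counts bottom-up:
  T → 6
  π[x,w](T) → 6
  π[w](π[x,w](T)) → 6
  σ[w='r'](π[w](π[x,w](T))) → 1

== RESULT ==
w
r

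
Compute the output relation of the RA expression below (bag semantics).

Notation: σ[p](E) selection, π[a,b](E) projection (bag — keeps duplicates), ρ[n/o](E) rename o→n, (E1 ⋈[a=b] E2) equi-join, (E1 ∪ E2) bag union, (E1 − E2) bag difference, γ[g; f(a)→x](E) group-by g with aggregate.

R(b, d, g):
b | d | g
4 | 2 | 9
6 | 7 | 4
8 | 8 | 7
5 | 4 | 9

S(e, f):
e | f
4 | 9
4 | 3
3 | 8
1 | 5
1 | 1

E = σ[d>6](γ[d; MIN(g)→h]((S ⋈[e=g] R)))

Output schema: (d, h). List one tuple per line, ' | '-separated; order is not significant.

Stepwise |·|:
  S → 5
  R → 4
  (S ⋈[e=g] R) → 2
  γ[d; MIN(g)→h]((S ⋈[e=g] R)) → 1
  σ[d>6](γ[d; MIN(g)→h]((S ⋈[e=g] R))) → 1

== RESULT ==
d | h
7 | 4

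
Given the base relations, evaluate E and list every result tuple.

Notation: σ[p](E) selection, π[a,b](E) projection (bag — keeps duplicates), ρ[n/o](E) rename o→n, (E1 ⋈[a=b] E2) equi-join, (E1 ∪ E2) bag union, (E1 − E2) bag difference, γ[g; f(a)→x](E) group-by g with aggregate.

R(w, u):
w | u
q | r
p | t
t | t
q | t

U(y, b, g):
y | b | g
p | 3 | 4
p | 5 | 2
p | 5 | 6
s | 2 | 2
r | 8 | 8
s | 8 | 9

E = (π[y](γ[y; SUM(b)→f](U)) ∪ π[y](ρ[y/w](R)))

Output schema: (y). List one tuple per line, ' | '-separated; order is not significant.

Stepwise |·|:
  U → 6
  γ[y; SUM(b)→f](U) → 3
  π[y](γ[y; SUM(b)→f](U)) → 3
  R → 4
  ρ[y/w](R) → 4
  π[y](ρ[y/w](R)) → 4
  (π[y](γ[y; SUM(b)→f](U)) ∪ π[y](ρ[y/w](R))) → 7

== RESULT ==
y
p
p
q
q
r
s
t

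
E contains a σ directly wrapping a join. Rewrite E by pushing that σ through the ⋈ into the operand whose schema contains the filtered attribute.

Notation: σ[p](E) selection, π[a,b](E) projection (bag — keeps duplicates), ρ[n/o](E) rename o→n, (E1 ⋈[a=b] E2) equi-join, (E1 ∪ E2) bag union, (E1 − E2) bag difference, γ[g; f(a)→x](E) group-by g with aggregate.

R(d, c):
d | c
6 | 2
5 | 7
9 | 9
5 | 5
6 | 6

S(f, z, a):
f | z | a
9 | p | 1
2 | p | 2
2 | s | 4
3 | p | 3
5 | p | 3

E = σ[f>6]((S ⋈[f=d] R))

σ filters on f, owned by the left side.
E' = (σ[f>6](S) ⋈[f=d] R)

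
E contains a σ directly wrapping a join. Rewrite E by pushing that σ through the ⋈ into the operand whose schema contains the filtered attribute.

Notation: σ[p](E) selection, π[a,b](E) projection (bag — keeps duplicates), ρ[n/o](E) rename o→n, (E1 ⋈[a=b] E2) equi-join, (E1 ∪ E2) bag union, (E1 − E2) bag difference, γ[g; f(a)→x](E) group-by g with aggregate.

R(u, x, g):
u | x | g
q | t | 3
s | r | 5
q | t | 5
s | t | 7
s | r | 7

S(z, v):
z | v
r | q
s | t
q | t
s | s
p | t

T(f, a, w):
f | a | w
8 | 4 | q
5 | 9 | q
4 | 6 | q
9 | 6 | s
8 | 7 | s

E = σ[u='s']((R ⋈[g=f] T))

σ filters on u, owned by the left side.
E' = (σ[u='s'](R) ⋈[g=f] T)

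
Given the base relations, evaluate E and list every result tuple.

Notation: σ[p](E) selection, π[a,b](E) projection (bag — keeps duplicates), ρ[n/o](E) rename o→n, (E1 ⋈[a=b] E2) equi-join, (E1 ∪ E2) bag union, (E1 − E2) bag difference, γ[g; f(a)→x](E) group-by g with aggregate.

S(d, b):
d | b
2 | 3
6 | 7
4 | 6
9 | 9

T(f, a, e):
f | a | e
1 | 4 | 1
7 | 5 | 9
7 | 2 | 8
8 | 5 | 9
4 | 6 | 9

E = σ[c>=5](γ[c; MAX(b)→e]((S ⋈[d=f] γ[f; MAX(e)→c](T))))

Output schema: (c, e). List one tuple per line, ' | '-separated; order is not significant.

Per-node cardinality:
  S → 4
  T → 5
  γ[f; MAX(e)→c](T) → 4
  (S ⋈[d=f] γ[f; MAX(e)→c](T)) → 1
  γ[c; MAX(b)→e]((S ⋈[d=f] γ[f; MAX(e)→c](T))) → 1
  σ[c>=5](γ[c; MAX(b)→e]((S ⋈[d=f] γ[f; MAX(e)→c](T)))) → 1

== RESULT ==
c | e
9 | 6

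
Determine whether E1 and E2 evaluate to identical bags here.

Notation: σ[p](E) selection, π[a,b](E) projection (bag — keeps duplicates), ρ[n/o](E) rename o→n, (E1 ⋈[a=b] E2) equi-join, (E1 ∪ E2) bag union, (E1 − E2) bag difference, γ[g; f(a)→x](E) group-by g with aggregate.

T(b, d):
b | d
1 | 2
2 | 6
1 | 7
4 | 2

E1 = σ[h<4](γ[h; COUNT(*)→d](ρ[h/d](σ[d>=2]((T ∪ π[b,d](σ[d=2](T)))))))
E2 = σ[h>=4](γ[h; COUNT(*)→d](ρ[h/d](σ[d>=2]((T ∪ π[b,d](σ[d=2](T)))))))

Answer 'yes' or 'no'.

E1 stepwise |·|:
  T → 4
  T → 4
  σ[d=2](T) → 2
  π[b,d](σ[d=2](T)) → 2
  (T ∪ π[b,d](σ[d=2](T))) → 6
  σ[d>=2]((T ∪ π[b,d](σ[d=2](T)))) → 6
  ρ[h/d](σ[d>=2]((T ∪ π[b,d](σ[d=2](T))))) → 6
  γ[h; COUNT(*)→d](ρ[h/d](σ[d>=2]((T ∪ π[b,d](σ[d=2](T)))))) → 3
  σ[h<4](γ[h; COUNT(*)→d](ρ[h/d](σ[d>=2]((T ∪ π[b,d](σ[d=2](T))))))) → 1
E2 stepwise |·|:
  T → 4
  T → 4
  σ[d=2](T) → 2
  π[b,d](σ[d=2](T)) → 2
  (T ∪ π[b,d](σ[d=2](T))) → 6
  σ[d>=2]((T ∪ π[b,d](σ[d=2](T)))) → 6
  ρ[h/d](σ[d>=2]((T ∪ π[b,d](σ[d=2](T))))) → 6
  γ[h; COUNT(*)→d](ρ[h/d](σ[d>=2]((T ∪ π[b,d](σ[d=2](T)))))) → 3
  σ[h>=4](γ[h; COUNT(*)→d](ρ[h/d](σ[d>=2]((T ∪ π[b,d](σ[d=2](T))))))) → 2

E1 result:
h | d
2 | 4
E2 result:
h | d
6 | 1
7 | 1
Witness: (6, 1) appears 0× in E1 but 1× in E2.

no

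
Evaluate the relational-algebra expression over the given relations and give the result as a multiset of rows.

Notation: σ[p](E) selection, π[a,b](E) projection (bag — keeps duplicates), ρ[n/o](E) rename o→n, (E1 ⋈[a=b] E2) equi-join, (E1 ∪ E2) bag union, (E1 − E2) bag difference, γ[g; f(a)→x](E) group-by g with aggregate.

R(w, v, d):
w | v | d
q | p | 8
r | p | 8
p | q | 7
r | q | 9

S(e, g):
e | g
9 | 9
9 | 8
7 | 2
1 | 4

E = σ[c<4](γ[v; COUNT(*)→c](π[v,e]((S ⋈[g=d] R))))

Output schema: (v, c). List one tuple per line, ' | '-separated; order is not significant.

Row counts bottom-up:
  S → 4
  R → 4
  (S ⋈[g=d] R) → 3
  π[v,e]((S ⋈[g=d] R)) → 3
  γ[v; COUNT(*)→c](π[v,e]((S ⋈[g=d] R))) → 2
  σ[c<4](γ[v; COUNT(*)→c](π[v,e]((S ⋈[g=d] R)))) → 2

== RESULT ==
v | c
p | 2
q | 1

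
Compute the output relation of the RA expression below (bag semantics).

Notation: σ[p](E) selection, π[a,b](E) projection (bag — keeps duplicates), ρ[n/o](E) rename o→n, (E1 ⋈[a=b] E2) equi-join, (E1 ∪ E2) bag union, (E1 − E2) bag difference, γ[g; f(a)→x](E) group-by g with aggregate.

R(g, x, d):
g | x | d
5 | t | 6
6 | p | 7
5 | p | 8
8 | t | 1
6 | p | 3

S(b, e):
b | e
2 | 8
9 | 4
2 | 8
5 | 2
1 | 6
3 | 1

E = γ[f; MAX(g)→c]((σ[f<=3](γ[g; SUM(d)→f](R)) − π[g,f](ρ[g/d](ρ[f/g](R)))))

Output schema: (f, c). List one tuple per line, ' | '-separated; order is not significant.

Subexpression sizes:
  R → 5
  γ[g; SUM(d)→f](R) → 3
  σ[f<=3](γ[g; SUM(d)→f](R)) → 1
  R → 5
  ρ[f/g](R) → 5
  ρ[g/d](ρ[f/g](R)) → 5
  π[g,f](ρ[g/d](ρ[f/g](R))) → 5
  (σ[f<=3](γ[g; SUM(d)→f](R)) − π[g,f](ρ[g/d](ρ[f/g](R)))) → 1
  γ[f; MAX(g)→c]((σ[f<=3](γ[g; SUM(d)→f](R)) − π[g,f](ρ[g/d](ρ[f/g](R))))) → 1

== RESULT ==
f | c
1 | 8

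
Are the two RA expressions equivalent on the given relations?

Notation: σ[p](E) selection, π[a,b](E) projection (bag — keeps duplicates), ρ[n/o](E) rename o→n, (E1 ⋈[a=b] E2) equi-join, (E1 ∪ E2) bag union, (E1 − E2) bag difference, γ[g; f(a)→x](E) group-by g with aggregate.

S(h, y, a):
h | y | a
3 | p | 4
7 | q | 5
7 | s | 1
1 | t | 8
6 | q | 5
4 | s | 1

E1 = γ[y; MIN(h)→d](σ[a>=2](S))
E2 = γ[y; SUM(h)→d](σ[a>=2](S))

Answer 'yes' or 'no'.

E1 row counts bottom-up:
  S → 6
  σ[a>=2](S) → 4
  γ[y; MIN(h)→d](σ[a>=2](S)) → 3
E2 row counts bottom-up:
  S → 6
  σ[a>=2](S) → 4
  γ[y; SUM(h)→d](σ[a>=2](S)) → 3

E1 result:
y | d
p | 3
q | 6
t | 1
E2 result:
y | d
p | 3
q | 13
t | 1
Witness: ('q', 6) appears 1× in E1 but 0× in E2.

no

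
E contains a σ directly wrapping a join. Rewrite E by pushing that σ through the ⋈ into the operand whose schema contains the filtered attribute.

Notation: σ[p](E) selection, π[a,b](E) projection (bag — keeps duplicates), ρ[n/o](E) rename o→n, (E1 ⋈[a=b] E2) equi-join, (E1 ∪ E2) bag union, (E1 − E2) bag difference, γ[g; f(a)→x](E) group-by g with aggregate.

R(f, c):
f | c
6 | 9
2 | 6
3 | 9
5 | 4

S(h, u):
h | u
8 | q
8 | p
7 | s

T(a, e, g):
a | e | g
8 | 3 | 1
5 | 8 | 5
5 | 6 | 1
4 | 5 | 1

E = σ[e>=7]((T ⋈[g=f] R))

σ filters on e, owned by the left side.
E' = (σ[e>=7](T) ⋈[g=f] R)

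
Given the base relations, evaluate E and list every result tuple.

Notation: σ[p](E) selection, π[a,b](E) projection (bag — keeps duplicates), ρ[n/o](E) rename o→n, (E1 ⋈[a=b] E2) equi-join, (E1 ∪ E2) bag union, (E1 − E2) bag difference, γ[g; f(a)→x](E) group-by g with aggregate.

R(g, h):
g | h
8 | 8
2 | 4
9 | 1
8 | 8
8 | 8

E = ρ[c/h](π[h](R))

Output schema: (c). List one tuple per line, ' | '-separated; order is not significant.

Row counts bottom-up:
  R → 5
  π[h](R) → 5
  ρ[c/h](π[h](R)) → 5

== RESULT ==
c
1
4
8
8
8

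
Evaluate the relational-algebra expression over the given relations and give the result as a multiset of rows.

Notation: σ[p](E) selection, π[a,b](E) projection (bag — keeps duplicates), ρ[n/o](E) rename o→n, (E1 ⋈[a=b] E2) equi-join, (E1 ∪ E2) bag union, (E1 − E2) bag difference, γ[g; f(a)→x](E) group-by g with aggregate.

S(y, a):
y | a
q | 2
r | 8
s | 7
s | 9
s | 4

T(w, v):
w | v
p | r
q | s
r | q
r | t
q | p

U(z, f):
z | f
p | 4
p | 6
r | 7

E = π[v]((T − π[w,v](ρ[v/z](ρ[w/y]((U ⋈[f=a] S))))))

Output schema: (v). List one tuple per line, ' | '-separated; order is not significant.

Stepwise |·|:
  T → 5
  U → 3
  S → 5
  (U ⋈[f=a] S) → 2
  ρ[w/y]((U ⋈[f=a] S)) → 2
  ρ[v/z](ρ[w/y]((U ⋈[f=a] S))) → 2
  π[w,v](ρ[v/z](ρ[w/y]((U ⋈[f=a] S)))) → 2
  (T − π[w,v](ρ[v/z](ρ[w/y]((U ⋈[f=a] S))))) → 5
  π[v]((T − π[w,v](ρ[v/z](ρ[w/y]((U ⋈[f=a] S)))))) → 5

== RESULT ==
v
p
q
r
s
t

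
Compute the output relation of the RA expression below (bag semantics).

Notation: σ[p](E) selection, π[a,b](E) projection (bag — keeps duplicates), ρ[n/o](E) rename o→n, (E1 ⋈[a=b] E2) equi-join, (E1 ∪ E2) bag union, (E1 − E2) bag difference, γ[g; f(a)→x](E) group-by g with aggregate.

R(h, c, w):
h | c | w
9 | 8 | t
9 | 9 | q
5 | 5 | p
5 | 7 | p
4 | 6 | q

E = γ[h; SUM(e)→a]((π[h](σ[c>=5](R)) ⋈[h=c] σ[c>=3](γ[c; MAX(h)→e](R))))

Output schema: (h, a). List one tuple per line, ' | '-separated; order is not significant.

Subexpression sizes:
  R → 5
  σ[c>=5](R) → 5
  π[h](σ[c>=5](R)) → 5
  R → 5
  γ[c; MAX(h)→e](R) → 5
  σ[c>=3](γ[c; MAX(h)→e](R)) → 5
  (π[h](σ[c>=5](R)) ⋈[h=c] σ[c>=3](γ[c; MAX(h)→e](R))) → 4
  γ[h; SUM(e)→a]((π[h](σ[c>=5](R)) ⋈[h=c] σ[c>=3](γ[c; MAX(h)→e](R)))) → 2

== RESULT ==
h | a
5 | 10
9 | 18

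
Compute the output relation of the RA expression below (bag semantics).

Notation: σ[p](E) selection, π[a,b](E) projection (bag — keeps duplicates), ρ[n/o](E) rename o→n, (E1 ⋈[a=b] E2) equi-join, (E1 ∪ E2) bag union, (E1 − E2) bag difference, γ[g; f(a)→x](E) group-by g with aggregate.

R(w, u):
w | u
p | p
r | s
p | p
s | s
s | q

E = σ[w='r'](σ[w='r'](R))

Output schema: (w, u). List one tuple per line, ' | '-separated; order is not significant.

Per-node cardinality:
  R → 5
  σ[w='r'](R) → 1
  σ[w='r'](σ[w='r'](R)) → 1

== RESULT ==
w | u
r | s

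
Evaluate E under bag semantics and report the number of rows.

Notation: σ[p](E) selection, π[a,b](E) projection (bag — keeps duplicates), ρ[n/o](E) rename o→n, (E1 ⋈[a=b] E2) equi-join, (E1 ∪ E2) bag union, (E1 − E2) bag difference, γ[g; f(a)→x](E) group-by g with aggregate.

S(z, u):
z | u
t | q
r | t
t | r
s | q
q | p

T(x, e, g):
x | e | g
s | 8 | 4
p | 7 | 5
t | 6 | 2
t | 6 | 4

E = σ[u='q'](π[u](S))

Row counts bottom-up:
  S → 5
  π[u](S) → 5
  σ[u='q'](π[u](S)) → 2

|E| = 2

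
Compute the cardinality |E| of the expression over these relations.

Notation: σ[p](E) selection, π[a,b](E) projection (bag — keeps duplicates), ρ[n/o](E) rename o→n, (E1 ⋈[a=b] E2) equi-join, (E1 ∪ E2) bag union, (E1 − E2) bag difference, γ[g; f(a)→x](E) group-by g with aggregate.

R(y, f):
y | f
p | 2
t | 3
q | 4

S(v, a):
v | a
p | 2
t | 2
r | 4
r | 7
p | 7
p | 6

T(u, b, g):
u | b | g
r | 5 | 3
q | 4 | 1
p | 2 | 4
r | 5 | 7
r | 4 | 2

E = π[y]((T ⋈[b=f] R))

Row counts bottom-up:
  T → 5
  R → 3
  (T ⋈[b=f] R) → 3
  π[y]((T ⋈[b=f] R)) → 3

|E| = 3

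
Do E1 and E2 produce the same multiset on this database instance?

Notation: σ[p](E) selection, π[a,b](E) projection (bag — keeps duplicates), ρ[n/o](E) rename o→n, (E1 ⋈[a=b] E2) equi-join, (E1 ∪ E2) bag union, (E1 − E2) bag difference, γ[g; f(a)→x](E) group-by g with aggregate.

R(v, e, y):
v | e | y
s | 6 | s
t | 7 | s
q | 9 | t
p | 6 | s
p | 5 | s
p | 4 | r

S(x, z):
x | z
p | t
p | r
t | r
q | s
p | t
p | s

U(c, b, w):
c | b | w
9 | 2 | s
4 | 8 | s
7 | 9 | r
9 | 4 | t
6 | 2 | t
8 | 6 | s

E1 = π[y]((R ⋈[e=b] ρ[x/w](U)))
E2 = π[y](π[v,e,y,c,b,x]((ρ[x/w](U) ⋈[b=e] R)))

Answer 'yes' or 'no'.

E1 per-node cardinality:
  R → 6
  U → 6
  ρ[x/w](U) → 6
  (R ⋈[e=b] ρ[x/w](U)) → 4
  π[y]((R ⋈[e=b] ρ[x/w](U))) → 4
E2 per-node cardinality:
  U → 6
  ρ[x/w](U) → 6
  R → 6
  (ρ[x/w](U) ⋈[b=e] R) → 4
  π[v,e,y,c,b,x]((ρ[x/w](U) ⋈[b=e] R)) → 4
  π[y](π[v,e,y,c,b,x]((ρ[x/w](U) ⋈[b=e] R))) → 4

E1 and E2 produce the same multiset:
y
r
s
s
t

yes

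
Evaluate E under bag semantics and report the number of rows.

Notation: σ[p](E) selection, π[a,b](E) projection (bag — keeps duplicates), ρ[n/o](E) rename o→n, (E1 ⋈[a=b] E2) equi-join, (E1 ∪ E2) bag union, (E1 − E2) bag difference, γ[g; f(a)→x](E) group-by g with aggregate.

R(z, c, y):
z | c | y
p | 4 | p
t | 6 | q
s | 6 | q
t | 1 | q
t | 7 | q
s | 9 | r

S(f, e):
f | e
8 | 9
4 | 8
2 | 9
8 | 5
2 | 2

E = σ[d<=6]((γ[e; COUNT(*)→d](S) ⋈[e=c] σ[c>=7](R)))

Per-node cardinality:
  S → 5
  γ[e; COUNT(*)→d](S) → 4
  R → 6
  σ[c>=7](R) → 2
  (γ[e; COUNT(*)→d](S) ⋈[e=c] σ[c>=7](R)) → 1
  σ[d<=6]((γ[e; COUNT(*)→d](S) ⋈[e=c] σ[c>=7](R))) → 1

|E| = 1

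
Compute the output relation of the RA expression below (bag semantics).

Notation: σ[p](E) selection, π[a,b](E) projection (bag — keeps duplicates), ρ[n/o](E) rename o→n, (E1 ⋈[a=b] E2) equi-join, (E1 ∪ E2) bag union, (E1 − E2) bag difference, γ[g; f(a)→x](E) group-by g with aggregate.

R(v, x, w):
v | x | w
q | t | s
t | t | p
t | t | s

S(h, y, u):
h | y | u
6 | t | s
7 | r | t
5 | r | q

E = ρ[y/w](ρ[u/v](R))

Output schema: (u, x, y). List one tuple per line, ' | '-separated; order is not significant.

Per-node cardinality:
  R → 3
  ρ[u/v](R) → 3
  ρ[y/w](ρ[u/v](R)) → 3

== RESULT ==
u | x | y
q | t | s
t | t | p
t | t | s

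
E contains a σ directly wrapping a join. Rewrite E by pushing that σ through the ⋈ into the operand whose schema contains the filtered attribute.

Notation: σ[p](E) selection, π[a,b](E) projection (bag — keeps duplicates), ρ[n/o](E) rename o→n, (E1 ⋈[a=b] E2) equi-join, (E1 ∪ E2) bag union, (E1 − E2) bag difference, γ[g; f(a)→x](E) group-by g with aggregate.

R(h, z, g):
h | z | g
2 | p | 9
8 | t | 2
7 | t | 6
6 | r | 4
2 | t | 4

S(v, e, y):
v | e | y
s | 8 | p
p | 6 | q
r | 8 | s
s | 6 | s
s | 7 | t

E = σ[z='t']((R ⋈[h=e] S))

σ filters on z, owned by the left side.
E' = (σ[z='t'](R) ⋈[h=e] S)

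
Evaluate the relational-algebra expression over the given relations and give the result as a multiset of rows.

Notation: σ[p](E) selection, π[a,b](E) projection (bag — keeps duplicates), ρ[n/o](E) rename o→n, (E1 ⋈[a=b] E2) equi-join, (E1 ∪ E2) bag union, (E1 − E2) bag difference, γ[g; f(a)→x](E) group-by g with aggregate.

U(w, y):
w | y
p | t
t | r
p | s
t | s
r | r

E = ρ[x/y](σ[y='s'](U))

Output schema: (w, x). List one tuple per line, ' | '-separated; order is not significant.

Subexpression sizes:
  U → 5
  σ[y='s'](U) → 2
  ρ[x/y](σ[y='s'](U)) → 2

== RESULT ==
w | x
p | s
t | s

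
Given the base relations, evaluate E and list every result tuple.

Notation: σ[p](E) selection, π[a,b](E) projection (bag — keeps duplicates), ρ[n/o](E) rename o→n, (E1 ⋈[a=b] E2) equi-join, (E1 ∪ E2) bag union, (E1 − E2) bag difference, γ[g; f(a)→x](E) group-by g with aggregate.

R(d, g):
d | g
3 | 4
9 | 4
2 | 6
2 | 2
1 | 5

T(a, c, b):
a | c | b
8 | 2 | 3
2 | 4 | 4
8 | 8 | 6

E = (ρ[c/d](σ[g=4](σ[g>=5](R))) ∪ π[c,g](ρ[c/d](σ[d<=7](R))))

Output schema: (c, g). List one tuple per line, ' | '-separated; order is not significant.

Stepwise |·|:
  R → 5
  σ[g>=5](R) → 2
  σ[g=4](σ[g>=5](R)) → 0
  ρ[c/d](σ[g=4](σ[g>=5](R))) → 0
  R → 5
  σ[d<=7](R) → 4
  ρ[c/d](σ[d<=7](R)) → 4
  π[c,g](ρ[c/d](σ[d<=7](R))) → 4
  (ρ[c/d](σ[g=4](σ[g>=5](R))) ∪ π[c,g](ρ[c/d](σ[d<=7](R)))) → 4

== RESULT ==
c | g
1 | 5
2 | 2
2 | 6
3 | 4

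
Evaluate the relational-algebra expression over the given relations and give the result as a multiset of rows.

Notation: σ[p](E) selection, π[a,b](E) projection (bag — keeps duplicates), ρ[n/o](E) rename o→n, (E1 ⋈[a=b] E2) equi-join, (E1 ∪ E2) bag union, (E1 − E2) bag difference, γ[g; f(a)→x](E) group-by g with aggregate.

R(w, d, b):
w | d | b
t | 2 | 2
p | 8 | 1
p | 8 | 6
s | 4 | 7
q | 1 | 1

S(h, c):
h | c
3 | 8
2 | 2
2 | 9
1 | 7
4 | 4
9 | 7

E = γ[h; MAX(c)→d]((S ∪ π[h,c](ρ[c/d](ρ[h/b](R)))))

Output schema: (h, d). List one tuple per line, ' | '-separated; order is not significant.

Row counts bottom-up:
  S → 6
  R → 5
  ρ[h/b](R) → 5
  ρ[c/d](ρ[h/b](R)) → 5
  π[h,c](ρ[c/d](ρ[h/b](R))) → 5
  (S ∪ π[h,c](ρ[c/d](ρ[h/b](R)))) → 11
  γ[h; MAX(c)→d]((S ∪ π[h,c](ρ[c/d](ρ[h/b](R))))) → 7

== RESULT ==
h | d
1 | 8
2 | 9
3 | 8
4 | 4
6 | 8
7 | 4
9 | 7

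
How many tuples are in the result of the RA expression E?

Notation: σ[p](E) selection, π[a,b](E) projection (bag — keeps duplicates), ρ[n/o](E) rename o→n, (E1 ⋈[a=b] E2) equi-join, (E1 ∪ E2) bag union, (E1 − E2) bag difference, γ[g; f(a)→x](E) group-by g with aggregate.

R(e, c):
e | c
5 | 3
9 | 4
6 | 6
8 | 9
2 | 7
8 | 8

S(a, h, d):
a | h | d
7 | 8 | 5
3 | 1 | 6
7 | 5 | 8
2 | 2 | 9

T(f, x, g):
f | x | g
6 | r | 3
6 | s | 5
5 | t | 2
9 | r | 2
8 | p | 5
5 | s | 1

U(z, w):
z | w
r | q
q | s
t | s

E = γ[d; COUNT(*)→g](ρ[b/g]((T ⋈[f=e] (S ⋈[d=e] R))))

Subexpression sizes:
  T → 6
  S → 4
  R → 6
  (S ⋈[d=e] R) → 5
  (T ⋈[f=e] (S ⋈[d=e] R)) → 7
  ρ[b/g]((T ⋈[f=e] (S ⋈[d=e] R))) → 7
  γ[d; COUNT(*)→g](ρ[b/g]((T ⋈[f=e] (S ⋈[d=e] R)))) → 4

|E| = 4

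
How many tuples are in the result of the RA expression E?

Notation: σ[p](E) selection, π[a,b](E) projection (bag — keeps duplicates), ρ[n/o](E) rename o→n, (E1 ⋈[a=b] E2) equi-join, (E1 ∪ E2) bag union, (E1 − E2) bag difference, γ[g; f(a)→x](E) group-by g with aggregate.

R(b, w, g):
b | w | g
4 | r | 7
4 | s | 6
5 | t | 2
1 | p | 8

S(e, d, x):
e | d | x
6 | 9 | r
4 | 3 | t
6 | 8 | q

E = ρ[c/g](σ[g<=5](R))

Per-node cardinality:
  R → 4
  σ[g<=5](R) → 1
  ρ[c/g](σ[g<=5](R)) → 1

|E| = 1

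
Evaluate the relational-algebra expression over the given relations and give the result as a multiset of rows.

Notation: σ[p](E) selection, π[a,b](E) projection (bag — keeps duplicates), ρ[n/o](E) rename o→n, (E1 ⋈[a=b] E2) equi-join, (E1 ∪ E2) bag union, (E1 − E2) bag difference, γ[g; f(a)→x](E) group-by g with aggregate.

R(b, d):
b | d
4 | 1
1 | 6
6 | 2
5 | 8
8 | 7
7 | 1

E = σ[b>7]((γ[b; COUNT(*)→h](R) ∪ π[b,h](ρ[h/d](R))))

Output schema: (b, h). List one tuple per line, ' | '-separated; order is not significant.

Stepwise |·|:
  R → 6
  γ[b; COUNT(*)→h](R) → 6
  R → 6
  ρ[h/d](R) → 6
  π[b,h](ρ[h/d](R)) → 6
  (γ[b; COUNT(*)→h](R) ∪ π[b,h](ρ[h/d](R))) → 12
  σ[b>7]((γ[b; COUNT(*)→h](R) ∪ π[b,h](ρ[h/d](R)))) → 2

== RESULT ==
b | h
8 | 1
8 | 7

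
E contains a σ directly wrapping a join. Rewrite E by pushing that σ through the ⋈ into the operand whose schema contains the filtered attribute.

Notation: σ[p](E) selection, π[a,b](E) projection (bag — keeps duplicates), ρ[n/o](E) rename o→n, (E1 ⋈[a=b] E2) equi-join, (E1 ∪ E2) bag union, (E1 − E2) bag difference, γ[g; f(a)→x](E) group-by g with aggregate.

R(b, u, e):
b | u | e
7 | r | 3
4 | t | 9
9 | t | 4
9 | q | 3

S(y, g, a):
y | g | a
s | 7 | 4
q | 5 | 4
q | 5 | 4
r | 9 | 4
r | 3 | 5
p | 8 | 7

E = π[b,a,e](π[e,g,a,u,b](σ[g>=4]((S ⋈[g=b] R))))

σ filters on g, owned by the left side.
E' = π[b,a,e](π[e,g,a,u,b]((σ[g>=4](S) ⋈[g=b] R)))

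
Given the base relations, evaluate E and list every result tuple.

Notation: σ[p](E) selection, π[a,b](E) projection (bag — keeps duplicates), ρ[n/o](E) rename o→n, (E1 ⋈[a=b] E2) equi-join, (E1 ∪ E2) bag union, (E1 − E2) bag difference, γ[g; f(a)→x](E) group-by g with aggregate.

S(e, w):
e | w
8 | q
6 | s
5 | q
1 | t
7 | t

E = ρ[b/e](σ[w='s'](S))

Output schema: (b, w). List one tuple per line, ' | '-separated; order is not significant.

Row counts bottom-up:
  S → 5
  σ[w='s'](S) → 1
  ρ[b/e](σ[w='s'](S)) → 1

== RESULT ==
b | w
6 | s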